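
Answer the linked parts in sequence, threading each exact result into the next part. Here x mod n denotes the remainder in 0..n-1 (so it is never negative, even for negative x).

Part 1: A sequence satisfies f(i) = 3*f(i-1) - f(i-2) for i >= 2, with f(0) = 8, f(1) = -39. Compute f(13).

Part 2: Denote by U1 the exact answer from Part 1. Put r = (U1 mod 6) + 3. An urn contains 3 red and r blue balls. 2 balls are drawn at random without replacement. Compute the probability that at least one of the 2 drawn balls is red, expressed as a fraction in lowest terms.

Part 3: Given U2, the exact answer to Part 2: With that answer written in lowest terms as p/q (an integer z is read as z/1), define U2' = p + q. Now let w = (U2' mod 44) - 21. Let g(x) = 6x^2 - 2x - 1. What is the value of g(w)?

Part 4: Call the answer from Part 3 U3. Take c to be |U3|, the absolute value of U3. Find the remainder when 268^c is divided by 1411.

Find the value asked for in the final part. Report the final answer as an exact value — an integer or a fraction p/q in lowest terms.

1058

Part 1: f(2) = 3*(-39) - 1*(8) = -125; iterating: f(2)=-125, f(3)=-336, f(4)=-883, f(5)=-2313, f(6)=-6056, f(7)=-15855, f(8)=-41509, f(9)=-108672, f(10)=-284507, f(11)=-744849, f(12)=-1950040, f(13)=-5105271; answer -5105271
Part 2: U1 = -5105271; r = 6; total draws C(9,2) = 36; complement C(6,2) = 15; favorable 36 - 15 = 21; P = 7/12; answer 7/12
Part 3: U2 = 7/12; threaded value p + q = 19; w = -2; 6*(-2)^2 - 2*(-2)^1 - 1 = (24) + (4) + (-1) = 27; answer 27
Part 4: U3 = 27; c = 27; squarings mod 1411: 268^1=268, 268^2=1274, 268^4=426, 268^8=868, 268^16=1361; 268^27 = 268^1 * 268^2 * 268^8 * 268^16 = 1058 (mod 1411); answer 1058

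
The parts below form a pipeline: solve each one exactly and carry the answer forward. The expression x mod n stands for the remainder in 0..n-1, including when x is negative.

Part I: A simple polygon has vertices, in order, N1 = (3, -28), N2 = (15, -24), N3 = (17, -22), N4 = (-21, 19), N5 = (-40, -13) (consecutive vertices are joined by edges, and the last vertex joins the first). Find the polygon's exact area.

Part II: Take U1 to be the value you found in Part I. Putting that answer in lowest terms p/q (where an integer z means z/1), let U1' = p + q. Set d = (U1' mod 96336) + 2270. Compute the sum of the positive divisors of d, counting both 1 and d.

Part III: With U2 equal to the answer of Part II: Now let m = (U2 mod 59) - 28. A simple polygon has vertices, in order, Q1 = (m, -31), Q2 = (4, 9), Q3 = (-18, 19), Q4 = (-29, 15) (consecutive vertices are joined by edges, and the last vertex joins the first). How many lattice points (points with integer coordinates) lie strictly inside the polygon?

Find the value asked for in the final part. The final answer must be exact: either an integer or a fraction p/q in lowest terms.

Part I: cross terms: (3*-24 - 15*-28)=348, (15*-22 - 17*-24)=78, (17*19 - -21*-22)=-139, (-21*-13 - -40*19)=1033, (-40*-28 - 3*-13)=1159; twice the area = |2479| = 2479; area = 2479/2; answer 2479/2
Part II: U1 = 2479/2; threaded value p + q = 2481; d = 4751; 4751 is prime, so its only divisors are 1 and 4751; sigma = 1 + 4751 = 4752; answer 4752
Part III: U2 = 4752; m = 4; cross terms: (4*9 - 4*-31)=160, (4*19 - -18*9)=238, (-18*15 - -29*19)=281, (-29*-31 - 4*15)=839; twice the area = |1518| = 1518; area = 759; boundary points = 40 + 2 + 1 + 1 = 44; strictly interior points = area - boundary/2 + 1 = 738; answer 738

738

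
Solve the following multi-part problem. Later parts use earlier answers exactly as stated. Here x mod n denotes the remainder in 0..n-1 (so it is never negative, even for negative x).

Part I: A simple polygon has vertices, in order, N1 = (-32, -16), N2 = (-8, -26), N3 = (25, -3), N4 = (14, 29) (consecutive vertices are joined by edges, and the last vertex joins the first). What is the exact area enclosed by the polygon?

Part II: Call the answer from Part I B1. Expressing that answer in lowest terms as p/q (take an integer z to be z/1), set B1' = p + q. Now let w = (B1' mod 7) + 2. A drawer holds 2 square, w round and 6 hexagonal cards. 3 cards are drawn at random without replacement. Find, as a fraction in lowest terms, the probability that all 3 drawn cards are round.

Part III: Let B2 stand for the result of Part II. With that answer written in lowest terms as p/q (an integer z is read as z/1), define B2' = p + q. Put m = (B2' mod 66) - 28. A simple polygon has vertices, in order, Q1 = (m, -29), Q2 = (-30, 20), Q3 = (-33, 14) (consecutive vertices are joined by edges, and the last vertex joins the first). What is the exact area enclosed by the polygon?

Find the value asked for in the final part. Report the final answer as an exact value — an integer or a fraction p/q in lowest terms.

495/2

Part I: cross terms: (-32*-26 - -8*-16)=704, (-8*-3 - 25*-26)=674, (25*29 - 14*-3)=767, (14*-16 - -32*29)=704; twice the area = |2849| = 2849; area = 2849/2; answer 2849/2
Part II: B1 = 2849/2; threaded value p + q = 2851; w = 4; total draws C(12,3) = 220; favorable C(4,3) = 4; P = 1/55; answer 1/55
Part III: B2 = 1/55; threaded value p + q = 56; m = 28; cross terms: (28*20 - -30*-29)=-310, (-30*14 - -33*20)=240, (-33*-29 - 28*14)=565; twice the area = |495| = 495; area = 495/2; answer 495/2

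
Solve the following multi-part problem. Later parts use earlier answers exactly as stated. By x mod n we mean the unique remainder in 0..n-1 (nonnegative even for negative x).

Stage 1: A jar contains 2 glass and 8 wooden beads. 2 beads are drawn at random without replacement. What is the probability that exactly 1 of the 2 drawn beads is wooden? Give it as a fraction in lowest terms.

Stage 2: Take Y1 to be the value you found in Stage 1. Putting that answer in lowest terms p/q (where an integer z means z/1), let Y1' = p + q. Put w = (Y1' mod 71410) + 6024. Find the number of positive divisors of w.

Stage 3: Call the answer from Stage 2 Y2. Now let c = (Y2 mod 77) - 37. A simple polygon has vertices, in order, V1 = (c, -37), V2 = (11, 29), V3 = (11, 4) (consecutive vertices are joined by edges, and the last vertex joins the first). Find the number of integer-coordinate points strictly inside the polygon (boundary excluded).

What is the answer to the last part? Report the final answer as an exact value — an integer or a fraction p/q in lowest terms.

Stage 1: total draws C(10,2) = 45; favorable C(8,1)*C(2,1) = 16; P = 16/45; answer 16/45
Stage 2: Y1 = 16/45; threaded value p + q = 61; w = 6085; 6085 = 5 * 1217; number of divisors = (1+1) * (1+1) = 4; answer 4
Stage 3: Y2 = 4; c = -33; cross terms: (-33*29 - 11*-37)=-550, (11*4 - 11*29)=-275, (11*-37 - -33*4)=-275; twice the area = |-1100| = 1100; area = 550; boundary points = 22 + 25 + 1 = 48; strictly interior points = area - boundary/2 + 1 = 527; answer 527

527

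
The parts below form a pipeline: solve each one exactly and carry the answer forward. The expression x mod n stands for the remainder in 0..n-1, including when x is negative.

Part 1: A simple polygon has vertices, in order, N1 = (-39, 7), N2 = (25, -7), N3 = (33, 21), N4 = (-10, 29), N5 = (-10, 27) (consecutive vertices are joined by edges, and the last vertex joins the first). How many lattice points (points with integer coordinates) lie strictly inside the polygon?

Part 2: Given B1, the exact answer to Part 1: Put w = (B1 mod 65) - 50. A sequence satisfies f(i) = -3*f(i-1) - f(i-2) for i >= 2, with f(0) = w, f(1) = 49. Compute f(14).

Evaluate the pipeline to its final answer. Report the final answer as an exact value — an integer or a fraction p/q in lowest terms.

Part 1: cross terms: (-39*-7 - 25*7)=98, (25*21 - 33*-7)=756, (33*29 - -10*21)=1167, (-10*27 - -10*29)=20, (-10*7 - -39*27)=983; twice the area = |3024| = 3024; area = 1512; boundary points = 2 + 4 + 1 + 2 + 1 = 10; strictly interior points = area - boundary/2 + 1 = 1508; answer 1508
Part 2: B1 = 1508; w = -37; f(2) = -3*(49) - 1*(-37) = -110; iterating: f(2)=-110, f(3)=281, f(4)=-733, f(5)=1918, f(6)=-5021, f(7)=13145, f(8)=-34414, f(9)=90097, f(10)=-235877, f(11)=617534, f(12)=-1616725, f(13)=4232641, f(14)=-11081198; answer -11081198

-11081198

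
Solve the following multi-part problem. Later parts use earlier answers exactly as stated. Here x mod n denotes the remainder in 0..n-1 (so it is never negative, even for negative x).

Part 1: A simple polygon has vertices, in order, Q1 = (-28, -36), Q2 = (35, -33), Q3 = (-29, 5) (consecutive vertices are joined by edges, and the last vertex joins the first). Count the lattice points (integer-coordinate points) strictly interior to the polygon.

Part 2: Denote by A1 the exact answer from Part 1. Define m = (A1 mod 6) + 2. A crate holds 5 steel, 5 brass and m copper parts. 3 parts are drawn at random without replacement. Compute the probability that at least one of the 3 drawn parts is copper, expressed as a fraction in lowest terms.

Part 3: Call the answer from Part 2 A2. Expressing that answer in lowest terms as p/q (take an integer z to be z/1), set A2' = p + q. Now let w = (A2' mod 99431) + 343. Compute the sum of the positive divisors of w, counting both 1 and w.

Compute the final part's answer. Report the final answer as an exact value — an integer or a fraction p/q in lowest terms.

Part 1: cross terms: (-28*-33 - 35*-36)=2184, (35*5 - -29*-33)=-782, (-29*-36 - -28*5)=1184; twice the area = |2586| = 2586; area = 1293; boundary points = 3 + 2 + 1 = 6; strictly interior points = area - boundary/2 + 1 = 1291; answer 1291
Part 2: A1 = 1291; m = 3; total draws C(13,3) = 286; complement C(10,3) = 120; favorable 286 - 120 = 166; P = 83/143; answer 83/143
Part 3: A2 = 83/143; threaded value p + q = 226; w = 569; 569 is prime, so its only divisors are 1 and 569; sigma = 1 + 569 = 570; answer 570

570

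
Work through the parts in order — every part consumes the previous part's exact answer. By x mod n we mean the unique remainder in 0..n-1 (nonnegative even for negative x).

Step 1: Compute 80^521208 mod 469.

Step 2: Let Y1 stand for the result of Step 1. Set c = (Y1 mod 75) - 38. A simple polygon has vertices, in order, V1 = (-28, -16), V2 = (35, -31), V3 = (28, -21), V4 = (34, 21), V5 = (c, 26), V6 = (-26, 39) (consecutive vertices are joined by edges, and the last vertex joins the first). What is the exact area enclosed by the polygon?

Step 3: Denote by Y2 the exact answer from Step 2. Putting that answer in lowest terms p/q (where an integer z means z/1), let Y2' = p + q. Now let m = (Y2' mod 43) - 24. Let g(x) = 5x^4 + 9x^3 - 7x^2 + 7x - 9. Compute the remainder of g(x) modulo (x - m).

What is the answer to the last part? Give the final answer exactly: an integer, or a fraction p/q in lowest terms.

597

Step 1: squarings mod 469: 80^1=80, 80^2=303, 80^4=354, 80^8=93, 80^16=207, 80^32=170, 80^64=291, 80^128=261, 80^256=116, 80^512=324, 80^1024=389, 80^2048=303, 80^4096=354, 80^8192=93, 80^16384=207, 80^32768=170, 80^65536=291, 80^131072=261, 80^262144=116; 80^521208 = 80^8 * 80^16 * 80^32 * 80^64 * 80^128 * 80^256 * 80^512 * 80^4096 * 80^8192 * 80^16384 * 80^32768 * 80^65536 * 80^131072 * 80^262144 = 330 (mod 469); answer 330
Step 2: Y1 = 330; c = -8; cross terms: (-28*-31 - 35*-16)=1428, (35*-21 - 28*-31)=133, (28*21 - 34*-21)=1302, (34*26 - -8*21)=1052, (-8*39 - -26*26)=364, (-26*-16 - -28*39)=1508; twice the area = |5787| = 5787; area = 5787/2; answer 5787/2
Step 3: Y2 = 5787/2; threaded value p + q = 5789; m = 3; remainder = value at the root: 5*(3)^4 + 9*(3)^3 - 7*(3)^2 + 7*(3)^1 - 9 = (405) + (243) + (-63) + (21) + (-9) = 597; answer 597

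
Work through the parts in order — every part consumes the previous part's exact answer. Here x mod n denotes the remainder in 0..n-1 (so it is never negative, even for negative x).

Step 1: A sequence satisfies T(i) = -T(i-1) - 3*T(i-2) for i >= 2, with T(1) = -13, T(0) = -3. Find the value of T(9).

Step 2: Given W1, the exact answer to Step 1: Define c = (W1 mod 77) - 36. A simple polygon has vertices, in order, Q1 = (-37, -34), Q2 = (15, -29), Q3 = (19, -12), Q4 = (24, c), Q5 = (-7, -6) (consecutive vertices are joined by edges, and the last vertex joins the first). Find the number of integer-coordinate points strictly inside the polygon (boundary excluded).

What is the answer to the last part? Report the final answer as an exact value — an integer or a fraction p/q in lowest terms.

1172

Step 1: T(2) = -1*(-13) - 3*(-3) = 22; iterating: T(2)=22, T(3)=17, T(4)=-83, T(5)=32, T(6)=217, T(7)=-313, T(8)=-338, T(9)=1277; answer 1277
Step 2: W1 = 1277; c = 9; cross terms: (-37*-29 - 15*-34)=1583, (15*-12 - 19*-29)=371, (19*9 - 24*-12)=459, (24*-6 - -7*9)=-81, (-7*-34 - -37*-6)=16; twice the area = |2348| = 2348; area = 1174; boundary points = 1 + 1 + 1 + 1 + 2 = 6; strictly interior points = area - boundary/2 + 1 = 1172; answer 1172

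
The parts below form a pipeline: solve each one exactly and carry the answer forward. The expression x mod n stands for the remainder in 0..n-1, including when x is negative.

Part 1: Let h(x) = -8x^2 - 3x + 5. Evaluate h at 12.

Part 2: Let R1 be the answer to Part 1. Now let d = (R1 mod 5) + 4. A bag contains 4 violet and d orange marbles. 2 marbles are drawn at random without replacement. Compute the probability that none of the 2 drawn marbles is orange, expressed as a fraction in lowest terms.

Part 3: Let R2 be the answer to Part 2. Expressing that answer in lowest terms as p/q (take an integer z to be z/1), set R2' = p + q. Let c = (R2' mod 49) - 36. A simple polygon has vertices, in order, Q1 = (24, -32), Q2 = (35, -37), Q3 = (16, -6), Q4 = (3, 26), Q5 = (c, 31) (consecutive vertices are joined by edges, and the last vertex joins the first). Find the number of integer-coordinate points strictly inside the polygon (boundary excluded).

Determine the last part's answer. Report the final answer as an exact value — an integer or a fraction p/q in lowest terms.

748

Part 1: -8*(12)^2 - 3*(12)^1 + 5 = (-1152) + (-36) + (5) = -1183; answer -1183
Part 2: R1 = -1183; d = 6; total draws C(10,2) = 45; favorable C(4,2) = 6; P = 2/15; answer 2/15
Part 3: R2 = 2/15; threaded value p + q = 17; c = -19; cross terms: (24*-37 - 35*-32)=232, (35*-6 - 16*-37)=382, (16*26 - 3*-6)=434, (3*31 - -19*26)=587, (-19*-32 - 24*31)=-136; twice the area = |1499| = 1499; area = 1499/2; boundary points = 1 + 1 + 1 + 1 + 1 = 5; strictly interior points = area - boundary/2 + 1 = 748; answer 748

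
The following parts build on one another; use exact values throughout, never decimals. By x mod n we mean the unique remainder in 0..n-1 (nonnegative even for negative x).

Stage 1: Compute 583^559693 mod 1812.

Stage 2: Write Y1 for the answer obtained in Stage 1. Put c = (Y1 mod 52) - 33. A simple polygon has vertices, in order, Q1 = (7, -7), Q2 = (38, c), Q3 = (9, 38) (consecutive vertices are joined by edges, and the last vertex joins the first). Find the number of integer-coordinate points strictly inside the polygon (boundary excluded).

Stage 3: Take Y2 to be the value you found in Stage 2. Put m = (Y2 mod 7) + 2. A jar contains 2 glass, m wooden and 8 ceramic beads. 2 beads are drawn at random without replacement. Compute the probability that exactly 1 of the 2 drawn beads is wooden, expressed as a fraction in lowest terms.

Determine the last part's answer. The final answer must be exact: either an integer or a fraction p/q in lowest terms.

80/153

Stage 1: squarings mod 1812: 583^1=583, 583^2=1045, 583^4=1201, 583^8=49, 583^16=589, 583^32=829, 583^64=493, 583^128=241, 583^256=97, 583^512=349, 583^1024=397, 583^2048=1777, 583^4096=1225, 583^8192=289, 583^16384=169, 583^32768=1381, 583^65536=937, 583^131072=961, 583^262144=1213, 583^524288=25; 583^559693 = 583^1 * 583^4 * 583^8 * 583^64 * 583^512 * 583^2048 * 583^32768 * 583^524288 = 655 (mod 1812); answer 655
Stage 2: Y1 = 655; c = -2; cross terms: (7*-2 - 38*-7)=252, (38*38 - 9*-2)=1462, (9*-7 - 7*38)=-329; twice the area = |1385| = 1385; area = 1385/2; boundary points = 1 + 1 + 1 = 3; strictly interior points = area - boundary/2 + 1 = 692; answer 692
Stage 3: Y2 = 692; m = 8; total draws C(18,2) = 153; favorable C(8,1)*C(10,1) = 80; P = 80/153; answer 80/153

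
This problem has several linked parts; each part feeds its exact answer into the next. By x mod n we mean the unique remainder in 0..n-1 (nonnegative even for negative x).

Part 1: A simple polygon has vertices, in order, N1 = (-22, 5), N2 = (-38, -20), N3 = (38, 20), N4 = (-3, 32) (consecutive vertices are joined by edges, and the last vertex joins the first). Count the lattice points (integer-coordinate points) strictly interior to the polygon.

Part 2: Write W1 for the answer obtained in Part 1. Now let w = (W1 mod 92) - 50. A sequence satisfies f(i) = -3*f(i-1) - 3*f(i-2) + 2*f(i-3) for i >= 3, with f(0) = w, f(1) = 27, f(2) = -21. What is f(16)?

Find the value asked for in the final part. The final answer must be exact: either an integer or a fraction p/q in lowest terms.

2959437

Part 1: cross terms: (-22*-20 - -38*5)=630, (-38*20 - 38*-20)=0, (38*32 - -3*20)=1276, (-3*5 - -22*32)=689; twice the area = |2595| = 2595; area = 2595/2; boundary points = 1 + 4 + 1 + 1 = 7; strictly interior points = area - boundary/2 + 1 = 1295; answer 1295
Part 2: W1 = 1295; w = -43; f(3) = -3*(-21) - 3*(27) + 2*(-43) = -104; iterating: f(3)=-104, f(4)=429, f(5)=-1017, f(6)=1556, f(7)=-759, f(8)=-4425, f(9)=18664, f(10)=-44235, f(11)=67863, f(12)=-33556, f(13)=-191391, f(14)=810567, f(15)=-1924640, f(16)=2959437; answer 2959437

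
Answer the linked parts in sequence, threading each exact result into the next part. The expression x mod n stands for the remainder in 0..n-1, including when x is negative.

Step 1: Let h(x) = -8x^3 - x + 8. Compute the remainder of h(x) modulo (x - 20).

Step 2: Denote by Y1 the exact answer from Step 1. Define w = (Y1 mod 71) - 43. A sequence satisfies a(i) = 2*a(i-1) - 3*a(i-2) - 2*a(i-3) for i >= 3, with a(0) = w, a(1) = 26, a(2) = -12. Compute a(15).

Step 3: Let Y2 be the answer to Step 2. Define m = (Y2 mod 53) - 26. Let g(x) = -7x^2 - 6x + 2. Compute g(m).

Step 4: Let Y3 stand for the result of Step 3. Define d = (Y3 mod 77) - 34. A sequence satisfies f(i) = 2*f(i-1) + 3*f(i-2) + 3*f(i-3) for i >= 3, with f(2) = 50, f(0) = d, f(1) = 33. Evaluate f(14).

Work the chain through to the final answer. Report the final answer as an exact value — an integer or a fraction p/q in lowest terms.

86044268

Step 1: remainder = value at the root: -8*(20)^3 - 1*(20)^1 + 8 = (-64000) + (-20) + (8) = -64012; answer -64012
Step 2: Y1 = -64012; w = -13; a(3) = 2*(-12) - 3*(26) - 2*(-13) = -76; iterating: a(3)=-76, a(4)=-168, a(5)=-84, a(6)=488, a(7)=1564, a(8)=1832, a(9)=-2004, a(10)=-12632, a(11)=-22916, a(12)=-3928, a(13)=86156, a(14)=229928, a(15)=209244; answer 209244
Step 3: Y2 = 209244; m = -26; -7*(-26)^2 - 6*(-26)^1 + 2 = (-4732) + (156) + (2) = -4574; answer -4574
Step 4: Y3 = -4574; d = 12; f(3) = 2*(50) + 3*(33) + 3*(12) = 235; iterating: f(3)=235, f(4)=719, f(5)=2293, f(6)=7448, f(7)=23932, f(8)=77087, f(9)=248314, f(10)=799685, f(11)=2575573, f(12)=8295143, f(13)=26716060, f(14)=86044268; answer 86044268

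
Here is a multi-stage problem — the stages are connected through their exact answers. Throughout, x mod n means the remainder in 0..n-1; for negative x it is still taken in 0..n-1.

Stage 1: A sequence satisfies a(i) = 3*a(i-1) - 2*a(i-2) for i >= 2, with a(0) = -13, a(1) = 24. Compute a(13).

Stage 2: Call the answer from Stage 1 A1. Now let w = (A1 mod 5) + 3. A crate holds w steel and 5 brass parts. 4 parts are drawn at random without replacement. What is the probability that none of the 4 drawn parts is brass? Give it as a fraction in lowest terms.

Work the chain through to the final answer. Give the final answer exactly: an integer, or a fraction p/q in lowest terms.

Stage 1: a(2) = 3*(24) - 2*(-13) = 98; iterating: a(2)=98, a(3)=246, a(4)=542, a(5)=1134, a(6)=2318, a(7)=4686, a(8)=9422, a(9)=18894, a(10)=37838, a(11)=75726, a(12)=151502, a(13)=303054; answer 303054
Stage 2: A1 = 303054; w = 7; total draws C(12,4) = 495; favorable C(7,4) = 35; P = 7/99; answer 7/99

7/99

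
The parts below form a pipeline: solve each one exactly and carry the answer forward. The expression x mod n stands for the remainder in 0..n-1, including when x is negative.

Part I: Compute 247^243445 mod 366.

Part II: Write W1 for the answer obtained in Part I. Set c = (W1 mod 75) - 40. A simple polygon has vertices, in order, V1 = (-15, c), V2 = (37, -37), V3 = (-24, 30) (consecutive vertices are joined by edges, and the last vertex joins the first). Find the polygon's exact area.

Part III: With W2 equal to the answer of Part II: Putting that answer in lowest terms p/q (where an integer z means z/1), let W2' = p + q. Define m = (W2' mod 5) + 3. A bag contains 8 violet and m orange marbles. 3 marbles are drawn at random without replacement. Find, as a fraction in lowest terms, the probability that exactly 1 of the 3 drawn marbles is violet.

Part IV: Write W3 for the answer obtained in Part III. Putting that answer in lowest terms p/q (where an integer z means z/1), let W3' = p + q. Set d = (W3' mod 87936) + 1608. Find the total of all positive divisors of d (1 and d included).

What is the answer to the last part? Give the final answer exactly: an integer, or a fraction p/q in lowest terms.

Part I: squarings mod 366: 247^1=247, 247^2=253, 247^4=325, 247^8=217, 247^16=241, 247^32=253, 247^64=325, 247^128=217, 247^256=241, 247^512=253, 247^1024=325, 247^2048=217, 247^4096=241, 247^8192=253, 247^16384=325, 247^32768=217, 247^65536=241, 247^131072=253; 247^243445 = 247^1 * 247^4 * 247^16 * 247^32 * 247^64 * 247^128 * 247^512 * 247^1024 * 247^4096 * 247^8192 * 247^32768 * 247^65536 * 247^131072 = 121 (mod 366); answer 121
Part II: W1 = 121; c = 6; cross terms: (-15*-37 - 37*6)=333, (37*30 - -24*-37)=222, (-24*6 - -15*30)=306; twice the area = |861| = 861; area = 861/2; answer 861/2
Part III: W2 = 861/2; threaded value p + q = 863; m = 6; total draws C(14,3) = 364; favorable C(8,1)*C(6,2) = 120; P = 30/91; answer 30/91
Part IV: W3 = 30/91; threaded value p + q = 121; d = 1729; 1729 = 7 * 13 * 19; sigma = (1 + 7) * (1 + 13) * (1 + 19) = 8 * 14 * 20 = 2240; answer 2240

2240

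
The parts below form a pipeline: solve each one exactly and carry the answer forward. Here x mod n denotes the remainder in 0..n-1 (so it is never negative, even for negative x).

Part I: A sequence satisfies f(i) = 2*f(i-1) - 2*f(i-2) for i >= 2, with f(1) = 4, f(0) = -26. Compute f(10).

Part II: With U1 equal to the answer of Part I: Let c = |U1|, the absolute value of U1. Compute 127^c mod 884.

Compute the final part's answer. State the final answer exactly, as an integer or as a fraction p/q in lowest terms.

Part I: f(2) = 2*(4) - 2*(-26) = 60; iterating: f(2)=60, f(3)=112, f(4)=104, f(5)=-16, f(6)=-240, f(7)=-448, f(8)=-416, f(9)=64, f(10)=960; answer 960
Part II: U1 = 960; c = 960; squarings mod 884: 127^1=127, 127^2=217, 127^4=237, 127^8=477, 127^16=341, 127^32=477, 127^64=341, 127^128=477, 127^256=341, 127^512=477; 127^960 = 127^64 * 127^128 * 127^256 * 127^512 = 1 (mod 884); answer 1

1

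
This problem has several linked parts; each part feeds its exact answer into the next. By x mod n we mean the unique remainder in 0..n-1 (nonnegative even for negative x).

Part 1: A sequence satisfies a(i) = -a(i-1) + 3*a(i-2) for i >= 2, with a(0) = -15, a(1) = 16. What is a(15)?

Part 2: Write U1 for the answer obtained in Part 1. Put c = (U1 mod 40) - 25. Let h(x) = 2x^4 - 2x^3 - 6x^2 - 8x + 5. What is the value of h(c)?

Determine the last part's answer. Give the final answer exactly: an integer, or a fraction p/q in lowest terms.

581

Part 1: a(2) = -1*(16) + 3*(-15) = -61; iterating: a(2)=-61, a(3)=109, a(4)=-292, a(5)=619, a(6)=-1495, a(7)=3352, a(8)=-7837, a(9)=17893, a(10)=-41404, a(11)=95083, a(12)=-219295, a(13)=504544, a(14)=-1162429, a(15)=2676061; answer 2676061
Part 2: U1 = 2676061; c = -4; 2*(-4)^4 - 2*(-4)^3 - 6*(-4)^2 - 8*(-4)^1 + 5 = (512) + (128) + (-96) + (32) + (5) = 581; answer 581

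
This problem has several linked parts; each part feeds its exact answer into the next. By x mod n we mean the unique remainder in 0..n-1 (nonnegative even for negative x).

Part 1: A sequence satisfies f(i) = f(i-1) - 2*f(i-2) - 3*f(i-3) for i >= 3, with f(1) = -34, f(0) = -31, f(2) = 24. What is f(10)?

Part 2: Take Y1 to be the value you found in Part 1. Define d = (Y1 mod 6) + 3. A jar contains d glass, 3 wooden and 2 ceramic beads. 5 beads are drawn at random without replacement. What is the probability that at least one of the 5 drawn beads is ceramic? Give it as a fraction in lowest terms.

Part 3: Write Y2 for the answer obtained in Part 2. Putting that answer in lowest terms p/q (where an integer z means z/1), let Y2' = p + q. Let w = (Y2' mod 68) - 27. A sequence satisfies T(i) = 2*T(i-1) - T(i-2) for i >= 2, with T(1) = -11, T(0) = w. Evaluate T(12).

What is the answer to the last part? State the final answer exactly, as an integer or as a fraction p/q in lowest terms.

Part 1: f(3) = 1*(24) - 2*(-34) - 3*(-31) = 185; iterating: f(3)=185, f(4)=239, f(5)=-203, f(6)=-1236, f(7)=-1547, f(8)=1534, f(9)=8336, f(10)=9909; answer 9909
Part 2: Y1 = 9909; d = 6; total draws C(11,5) = 462; complement C(9,5) = 126; favorable 462 - 126 = 336; P = 8/11; answer 8/11
Part 3: Y2 = 8/11; threaded value p + q = 19; w = -8; T(2) = 2*(-11) - 1*(-8) = -14; iterating: T(2)=-14, T(3)=-17, T(4)=-20, T(5)=-23, T(6)=-26, T(7)=-29, T(8)=-32, T(9)=-35, T(10)=-38, T(11)=-41, T(12)=-44; answer -44

-44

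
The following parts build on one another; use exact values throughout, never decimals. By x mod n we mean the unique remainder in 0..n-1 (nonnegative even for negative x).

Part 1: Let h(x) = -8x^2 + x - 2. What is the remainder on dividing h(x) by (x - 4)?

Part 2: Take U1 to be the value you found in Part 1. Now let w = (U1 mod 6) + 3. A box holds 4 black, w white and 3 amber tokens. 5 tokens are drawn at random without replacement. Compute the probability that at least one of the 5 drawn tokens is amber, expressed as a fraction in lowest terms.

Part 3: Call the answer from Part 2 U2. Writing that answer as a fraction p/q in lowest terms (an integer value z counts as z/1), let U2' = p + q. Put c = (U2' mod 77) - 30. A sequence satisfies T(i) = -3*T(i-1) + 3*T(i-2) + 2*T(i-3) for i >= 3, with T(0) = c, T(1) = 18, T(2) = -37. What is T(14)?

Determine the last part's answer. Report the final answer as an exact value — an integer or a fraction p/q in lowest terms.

-235762669

Part 1: remainder = value at the root: -8*(4)^2 + 1*(4)^1 - 2 = (-128) + (4) + (-2) = -126; answer -126
Part 2: U1 = -126; w = 3; total draws C(10,5) = 252; complement C(7,5) = 21; favorable 252 - 21 = 231; P = 11/12; answer 11/12
Part 3: U2 = 11/12; threaded value p + q = 23; c = -7; T(3) = -3*(-37) + 3*(18) + 2*(-7) = 151; iterating: T(3)=151, T(4)=-528, T(5)=1963, T(6)=-7171, T(7)=26346, T(8)=-96625, T(9)=354571, T(10)=-1300896, T(11)=4773151, T(12)=-17512999, T(13)=64256658, T(14)=-235762669; answer -235762669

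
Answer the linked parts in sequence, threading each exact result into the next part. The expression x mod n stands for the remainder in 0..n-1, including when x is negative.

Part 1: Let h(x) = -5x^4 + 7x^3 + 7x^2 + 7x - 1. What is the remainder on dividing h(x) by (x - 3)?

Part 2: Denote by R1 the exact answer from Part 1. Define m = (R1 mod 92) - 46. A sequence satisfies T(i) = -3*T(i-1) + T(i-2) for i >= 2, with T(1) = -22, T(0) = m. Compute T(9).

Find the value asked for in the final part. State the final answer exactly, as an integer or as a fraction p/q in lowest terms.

Part 1: remainder = value at the root: -5*(3)^4 + 7*(3)^3 + 7*(3)^2 + 7*(3)^1 - 1 = (-405) + (189) + (63) + (21) + (-1) = -133; answer -133
Part 2: R1 = -133; m = 5; T(2) = -3*(-22) + 1*(5) = 71; iterating: T(2)=71, T(3)=-235, T(4)=776, T(5)=-2563, T(6)=8465, T(7)=-27958, T(8)=92339, T(9)=-304975; answer -304975

-304975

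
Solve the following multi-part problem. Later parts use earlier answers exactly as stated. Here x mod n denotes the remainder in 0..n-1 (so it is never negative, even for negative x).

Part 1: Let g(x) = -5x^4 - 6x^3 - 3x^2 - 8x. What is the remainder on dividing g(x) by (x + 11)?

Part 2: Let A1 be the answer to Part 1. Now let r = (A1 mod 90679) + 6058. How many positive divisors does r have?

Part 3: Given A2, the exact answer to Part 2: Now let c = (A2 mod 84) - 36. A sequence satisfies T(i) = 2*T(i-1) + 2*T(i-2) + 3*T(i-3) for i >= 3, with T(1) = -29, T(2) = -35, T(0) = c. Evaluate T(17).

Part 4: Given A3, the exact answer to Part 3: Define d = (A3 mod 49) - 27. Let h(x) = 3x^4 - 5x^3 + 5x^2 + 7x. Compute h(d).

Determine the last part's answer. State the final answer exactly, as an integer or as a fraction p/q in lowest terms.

Part 1: remainder = value at the root: -5*(-11)^4 - 6*(-11)^3 - 3*(-11)^2 - 8*(-11)^1 = (-73205) + (7986) + (-363) + (88) = -65494; answer -65494
Part 2: A1 = -65494; r = 31243; 31243 = 157 * 199; number of divisors = (1+1) * (1+1) = 4; answer 4
Part 3: A2 = 4; c = -32; T(3) = 2*(-35) + 2*(-29) + 3*(-32) = -224; iterating: T(3)=-224, T(4)=-605, T(5)=-1763, T(6)=-5408, T(7)=-16157, T(8)=-48419, T(9)=-145376, T(10)=-436061, T(11)=-1308131, T(12)=-3924512, T(13)=-11773469, T(14)=-35320355, T(15)=-105961184, T(16)=-317883485, T(17)=-953650403; answer -953650403
Part 4: A3 = -953650403; d = 16; 3*(16)^4 - 5*(16)^3 + 5*(16)^2 + 7*(16)^1 = (196608) + (-20480) + (1280) + (112) = 177520; answer 177520

177520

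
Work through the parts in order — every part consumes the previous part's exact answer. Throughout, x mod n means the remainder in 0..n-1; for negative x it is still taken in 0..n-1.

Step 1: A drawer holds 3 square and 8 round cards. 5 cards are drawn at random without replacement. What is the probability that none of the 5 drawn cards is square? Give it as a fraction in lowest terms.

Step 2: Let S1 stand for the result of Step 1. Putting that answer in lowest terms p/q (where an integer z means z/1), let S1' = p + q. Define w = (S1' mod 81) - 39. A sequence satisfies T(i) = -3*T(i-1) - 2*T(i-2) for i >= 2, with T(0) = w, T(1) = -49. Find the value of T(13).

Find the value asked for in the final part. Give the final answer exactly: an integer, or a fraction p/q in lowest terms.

Step 1: total draws C(11,5) = 462; favorable C(8,5) = 56; P = 4/33; answer 4/33
Step 2: S1 = 4/33; threaded value p + q = 37; w = -2; T(2) = -3*(-49) - 2*(-2) = 151; iterating: T(2)=151, T(3)=-355, T(4)=763, T(5)=-1579, T(6)=3211, T(7)=-6475, T(8)=13003, T(9)=-26059, T(10)=52171, T(11)=-104395, T(12)=208843, T(13)=-417739; answer -417739

-417739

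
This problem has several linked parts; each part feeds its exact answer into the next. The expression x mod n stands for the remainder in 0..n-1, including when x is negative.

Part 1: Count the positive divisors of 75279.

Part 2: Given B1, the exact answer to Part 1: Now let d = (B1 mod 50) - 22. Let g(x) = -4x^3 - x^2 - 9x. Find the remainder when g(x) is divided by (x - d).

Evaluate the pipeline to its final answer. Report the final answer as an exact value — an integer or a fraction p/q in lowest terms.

Part 1: 75279 = 3 * 23 * 1091; number of divisors = (1+1) * (1+1) * (1+1) = 8; answer 8
Part 2: B1 = 8; d = -14; remainder = value at the root: -4*(-14)^3 - 1*(-14)^2 - 9*(-14)^1 = (10976) + (-196) + (126) = 10906; answer 10906

10906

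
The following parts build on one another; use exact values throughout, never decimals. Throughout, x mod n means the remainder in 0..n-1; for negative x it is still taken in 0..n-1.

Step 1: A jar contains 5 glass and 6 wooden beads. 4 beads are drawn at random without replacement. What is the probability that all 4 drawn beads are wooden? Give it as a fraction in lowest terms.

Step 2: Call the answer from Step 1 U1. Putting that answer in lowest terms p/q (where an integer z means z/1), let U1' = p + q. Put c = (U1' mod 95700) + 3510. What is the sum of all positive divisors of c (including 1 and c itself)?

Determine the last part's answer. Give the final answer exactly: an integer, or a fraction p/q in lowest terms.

3534

Step 1: total draws C(11,4) = 330; favorable C(6,4) = 15; P = 1/22; answer 1/22
Step 2: U1 = 1/22; threaded value p + q = 23; c = 3533; 3533 is prime, so its only divisors are 1 and 3533; sigma = 1 + 3533 = 3534; answer 3534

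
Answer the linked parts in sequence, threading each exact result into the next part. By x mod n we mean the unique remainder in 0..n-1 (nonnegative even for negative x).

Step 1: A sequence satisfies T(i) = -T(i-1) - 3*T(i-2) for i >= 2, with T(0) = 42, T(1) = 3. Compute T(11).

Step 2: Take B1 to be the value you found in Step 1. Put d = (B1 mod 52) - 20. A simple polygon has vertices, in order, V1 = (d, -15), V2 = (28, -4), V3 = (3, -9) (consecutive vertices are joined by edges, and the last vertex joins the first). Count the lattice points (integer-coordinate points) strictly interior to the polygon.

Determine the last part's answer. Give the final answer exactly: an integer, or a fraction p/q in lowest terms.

Step 1: T(2) = -1*(3) - 3*(42) = -129; iterating: T(2)=-129, T(3)=120, T(4)=267, T(5)=-627, T(6)=-174, T(7)=2055, T(8)=-1533, T(9)=-4632, T(10)=9231, T(11)=4665; answer 4665
Step 2: B1 = 4665; d = 17; cross terms: (17*-4 - 28*-15)=352, (28*-9 - 3*-4)=-240, (3*-15 - 17*-9)=108; twice the area = |220| = 220; area = 110; boundary points = 11 + 5 + 2 = 18; strictly interior points = area - boundary/2 + 1 = 102; answer 102

102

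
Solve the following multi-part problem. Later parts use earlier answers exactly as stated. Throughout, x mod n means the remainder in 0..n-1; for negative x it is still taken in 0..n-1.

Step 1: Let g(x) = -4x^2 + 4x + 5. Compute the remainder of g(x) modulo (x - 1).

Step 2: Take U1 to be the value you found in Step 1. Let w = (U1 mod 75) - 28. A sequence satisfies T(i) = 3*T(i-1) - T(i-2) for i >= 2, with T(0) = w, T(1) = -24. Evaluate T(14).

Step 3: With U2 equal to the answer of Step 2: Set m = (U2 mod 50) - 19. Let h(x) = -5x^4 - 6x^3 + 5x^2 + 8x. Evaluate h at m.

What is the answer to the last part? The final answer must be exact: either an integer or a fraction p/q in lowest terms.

-7548

Step 1: remainder = value at the root: -4*(1)^2 + 4*(1)^1 + 5 = (-4) + (4) + (5) = 5; answer 5
Step 2: U1 = 5; w = -23; T(2) = 3*(-24) - 1*(-23) = -49; iterating: T(2)=-49, T(3)=-123, T(4)=-320, T(5)=-837, T(6)=-2191, T(7)=-5736, T(8)=-15017, T(9)=-39315, T(10)=-102928, T(11)=-269469, T(12)=-705479, T(13)=-1846968, T(14)=-4835425; answer -4835425
Step 3: U2 = -4835425; m = 6; -5*(6)^4 - 6*(6)^3 + 5*(6)^2 + 8*(6)^1 = (-6480) + (-1296) + (180) + (48) = -7548; answer -7548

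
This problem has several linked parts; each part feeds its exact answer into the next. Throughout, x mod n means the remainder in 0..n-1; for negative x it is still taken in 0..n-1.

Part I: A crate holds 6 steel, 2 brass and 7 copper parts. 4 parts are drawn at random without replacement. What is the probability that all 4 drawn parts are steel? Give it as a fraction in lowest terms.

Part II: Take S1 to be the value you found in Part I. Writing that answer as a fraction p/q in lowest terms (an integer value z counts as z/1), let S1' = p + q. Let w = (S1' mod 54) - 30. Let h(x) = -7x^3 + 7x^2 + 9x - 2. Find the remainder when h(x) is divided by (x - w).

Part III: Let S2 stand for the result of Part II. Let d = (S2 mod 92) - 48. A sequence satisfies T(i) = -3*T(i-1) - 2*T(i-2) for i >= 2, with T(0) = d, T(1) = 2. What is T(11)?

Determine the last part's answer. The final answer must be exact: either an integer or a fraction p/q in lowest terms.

Part I: total draws C(15,4) = 1365; favorable C(6,4) = 15; P = 1/91; answer 1/91
Part II: S1 = 1/91; threaded value p + q = 92; w = 8; remainder = value at the root: -7*(8)^3 + 7*(8)^2 + 9*(8)^1 - 2 = (-3584) + (448) + (72) + (-2) = -3066; answer -3066
Part III: S2 = -3066; d = 14; T(2) = -3*(2) - 2*(14) = -34; iterating: T(2)=-34, T(3)=98, T(4)=-226, T(5)=482, T(6)=-994, T(7)=2018, T(8)=-4066, T(9)=8162, T(10)=-16354, T(11)=32738; answer 32738

32738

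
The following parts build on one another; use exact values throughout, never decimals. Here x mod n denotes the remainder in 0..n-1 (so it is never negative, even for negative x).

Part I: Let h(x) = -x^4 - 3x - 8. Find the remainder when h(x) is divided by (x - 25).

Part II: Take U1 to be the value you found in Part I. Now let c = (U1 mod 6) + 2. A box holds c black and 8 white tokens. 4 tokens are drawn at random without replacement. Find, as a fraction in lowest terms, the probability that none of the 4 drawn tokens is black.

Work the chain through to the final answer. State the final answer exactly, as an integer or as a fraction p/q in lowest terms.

Part I: remainder = value at the root: -1*(25)^4 - 3*(25)^1 - 8 = (-390625) + (-75) + (-8) = -390708; answer -390708
Part II: U1 = -390708; c = 2; total draws C(10,4) = 210; favorable C(8,4) = 70; P = 1/3; answer 1/3

1/3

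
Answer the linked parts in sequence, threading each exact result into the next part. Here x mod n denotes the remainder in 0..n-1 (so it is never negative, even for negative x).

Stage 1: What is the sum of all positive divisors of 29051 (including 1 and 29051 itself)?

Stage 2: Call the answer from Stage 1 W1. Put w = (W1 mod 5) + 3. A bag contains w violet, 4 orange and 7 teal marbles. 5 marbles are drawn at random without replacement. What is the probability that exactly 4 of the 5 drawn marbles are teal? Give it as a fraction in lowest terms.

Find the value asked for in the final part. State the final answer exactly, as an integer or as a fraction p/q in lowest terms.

Stage 1: 29051 = 11 * 19 * 139; sigma = (1 + 11) * (1 + 19) * (1 + 139) = 12 * 20 * 140 = 33600; answer 33600
Stage 2: W1 = 33600; w = 3; total draws C(14,5) = 2002; favorable C(7,4)*C(7,1) = 245; P = 35/286; answer 35/286

35/286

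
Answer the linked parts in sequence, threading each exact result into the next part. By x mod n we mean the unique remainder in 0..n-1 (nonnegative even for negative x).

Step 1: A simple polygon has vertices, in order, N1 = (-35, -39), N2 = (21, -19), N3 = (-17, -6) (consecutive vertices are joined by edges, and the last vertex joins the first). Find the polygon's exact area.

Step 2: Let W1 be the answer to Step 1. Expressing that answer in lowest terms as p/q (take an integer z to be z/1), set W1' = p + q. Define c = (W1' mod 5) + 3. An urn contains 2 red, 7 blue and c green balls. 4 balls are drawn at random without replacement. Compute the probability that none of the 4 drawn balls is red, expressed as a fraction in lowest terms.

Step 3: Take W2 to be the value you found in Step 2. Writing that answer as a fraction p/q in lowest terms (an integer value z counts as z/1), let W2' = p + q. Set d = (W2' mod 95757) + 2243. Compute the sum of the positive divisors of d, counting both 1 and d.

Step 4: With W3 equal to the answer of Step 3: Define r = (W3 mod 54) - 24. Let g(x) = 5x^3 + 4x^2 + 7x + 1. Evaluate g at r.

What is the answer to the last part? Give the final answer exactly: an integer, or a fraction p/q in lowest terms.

9301

Step 1: cross terms: (-35*-19 - 21*-39)=1484, (21*-6 - -17*-19)=-449, (-17*-39 - -35*-6)=453; twice the area = |1488| = 1488; area = 744; answer 744
Step 2: W1 = 744; threaded value p + q = 745; c = 3; total draws C(12,4) = 495; favorable C(10,4) = 210; P = 14/33; answer 14/33
Step 3: W2 = 14/33; threaded value p + q = 47; d = 2290; 2290 = 2 * 5 * 229; sigma = (1 + 2) * (1 + 5) * (1 + 229) = 3 * 6 * 230 = 4140; answer 4140
Step 4: W3 = 4140; r = 12; 5*(12)^3 + 4*(12)^2 + 7*(12)^1 + 1 = (8640) + (576) + (84) + (1) = 9301; answer 9301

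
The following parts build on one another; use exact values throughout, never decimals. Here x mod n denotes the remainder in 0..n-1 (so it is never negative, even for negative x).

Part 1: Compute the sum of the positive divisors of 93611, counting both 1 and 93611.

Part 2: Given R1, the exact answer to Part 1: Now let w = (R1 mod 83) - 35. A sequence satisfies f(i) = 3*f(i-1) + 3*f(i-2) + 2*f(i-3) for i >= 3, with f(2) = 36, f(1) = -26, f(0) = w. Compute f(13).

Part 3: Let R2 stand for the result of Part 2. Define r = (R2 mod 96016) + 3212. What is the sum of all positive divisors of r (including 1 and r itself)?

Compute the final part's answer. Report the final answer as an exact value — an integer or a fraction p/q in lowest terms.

Part 1: 93611 = 7 * 43 * 311; sigma = (1 + 7) * (1 + 43) * (1 + 311) = 8 * 44 * 312 = 109824; answer 109824
Part 2: R1 = 109824; w = -20; f(3) = 3*(36) + 3*(-26) + 2*(-20) = -10; iterating: f(3)=-10, f(4)=26, f(5)=120, f(6)=418, f(7)=1666, f(8)=6492, f(9)=25310, f(10)=98738, f(11)=385128, f(12)=1502218, f(13)=5859514; answer 5859514
Part 3: R2 = 5859514; r = 5750; 5750 = 2 * 5^3 * 23; sigma = (1 + 2) * (1 + 5 + 25 + 125) * (1 + 23) = 3 * 156 * 24 = 11232; answer 11232

11232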